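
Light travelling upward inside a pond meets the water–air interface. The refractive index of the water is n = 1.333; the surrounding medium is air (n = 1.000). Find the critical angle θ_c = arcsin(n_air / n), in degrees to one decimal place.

sin θ_c = n_air / n = 1.000 / 1.333 = 0.7502.
θ_c = arcsin(0.7502) = 48.61°.

48.6°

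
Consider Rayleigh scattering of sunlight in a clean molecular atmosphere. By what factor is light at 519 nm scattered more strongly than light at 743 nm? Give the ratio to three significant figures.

4.20

Rayleigh scattering ∝ λ⁻⁴, so the ratio of coefficients is the inverse fourth power of the wavelength ratio.
σ(519)/σ(743) = (743/519)⁴ = (1.4316)⁴ = 4.2.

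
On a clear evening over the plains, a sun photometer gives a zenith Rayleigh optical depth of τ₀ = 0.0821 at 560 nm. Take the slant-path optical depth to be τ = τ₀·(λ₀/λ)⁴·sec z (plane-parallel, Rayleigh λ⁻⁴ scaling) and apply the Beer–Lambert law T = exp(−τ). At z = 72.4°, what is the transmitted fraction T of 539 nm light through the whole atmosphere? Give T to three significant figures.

0.729

sec 72.4° = 3.3072.
τ = 0.0821 × (560/539)⁴ × 3.3072 = 0.0821 × 1.1652 × 3.3072 = 0.3164.
T = exp(−0.3164) = 0.7288.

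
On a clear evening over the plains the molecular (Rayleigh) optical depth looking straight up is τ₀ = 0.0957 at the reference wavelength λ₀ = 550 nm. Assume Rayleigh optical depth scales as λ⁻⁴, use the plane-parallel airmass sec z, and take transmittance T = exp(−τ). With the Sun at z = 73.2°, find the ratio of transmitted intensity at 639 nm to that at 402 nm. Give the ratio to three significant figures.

2.66

Airmass: sec 73.2° = 3.4598.
τ(639 nm) = 0.0957 × (550/639)⁴ × 3.4598 = 0.0957 × 0.5488 × 3.4598 = 0.1817.
τ(402 nm) = 0.0957 × (550/402)⁴ × 3.4598 = 0.0957 × 3.5039 × 3.4598 = 1.1601.
T(639)/T(402) = exp(τ_B − τ_A) = exp(0.9784) = 2.6603.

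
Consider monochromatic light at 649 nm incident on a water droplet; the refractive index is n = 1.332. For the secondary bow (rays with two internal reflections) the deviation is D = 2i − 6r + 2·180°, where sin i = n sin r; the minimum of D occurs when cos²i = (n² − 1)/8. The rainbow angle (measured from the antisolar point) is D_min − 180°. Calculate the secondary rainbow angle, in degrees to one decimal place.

cos²i = (1.77422 − 1)/8 = 0.09678; i = arccos(0.31109) = 71.875°.
sin r = sin 71.875°/1.332 = 0.71350; r = 45.520°.
D_min = 2·71.875° − 6·45.520° + 360° = 230.628°.
Rainbow angle = D_min − 180° = 50.628°.

50.6°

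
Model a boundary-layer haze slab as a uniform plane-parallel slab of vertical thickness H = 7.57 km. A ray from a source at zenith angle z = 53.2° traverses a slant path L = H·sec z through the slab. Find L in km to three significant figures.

12.6 km

sec z = 1/cos 53.2° = 1.6694.
L = 7.57 × 1.6694 = 12.637 km.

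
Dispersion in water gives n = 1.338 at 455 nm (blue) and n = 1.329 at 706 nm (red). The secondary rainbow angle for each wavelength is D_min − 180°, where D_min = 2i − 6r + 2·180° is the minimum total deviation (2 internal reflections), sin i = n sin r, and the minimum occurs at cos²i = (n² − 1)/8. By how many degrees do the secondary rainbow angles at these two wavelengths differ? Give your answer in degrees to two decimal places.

2.36°

At 455 nm (n = 1.338): cos²i = 0.09878 → i = 71.682°, r = 45.195°, D_min = 232.193°, rainbow angle = 52.193°.
At 706 nm (n = 1.329): cos²i = 0.09578 → i = 71.972°, r = 45.685°, D_min = 229.837°, rainbow angle = 49.837°.
Angular width = |52.193° − 49.837°| = 2.356°.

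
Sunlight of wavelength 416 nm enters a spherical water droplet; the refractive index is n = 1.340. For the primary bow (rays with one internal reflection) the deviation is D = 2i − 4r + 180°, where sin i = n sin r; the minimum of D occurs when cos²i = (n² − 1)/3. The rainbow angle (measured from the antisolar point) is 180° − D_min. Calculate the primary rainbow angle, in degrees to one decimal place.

cos²i = (1.79560 − 1)/3 = 0.26520; i = arccos(0.51498) = 59.004°.
sin r = sin 59.004°/1.340 = 0.63971; r = 39.770°.
D_min = 2·59.004° − 4·39.770° + 180° = 138.929°.
Rainbow angle = 180° − D_min = 41.071°.

41.1°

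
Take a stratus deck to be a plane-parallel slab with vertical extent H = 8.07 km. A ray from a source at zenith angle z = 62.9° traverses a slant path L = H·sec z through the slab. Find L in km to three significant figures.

sec z = 1/cos 62.9° = 2.1952.
L = 8.07 × 2.1952 = 17.715 km.

17.7 km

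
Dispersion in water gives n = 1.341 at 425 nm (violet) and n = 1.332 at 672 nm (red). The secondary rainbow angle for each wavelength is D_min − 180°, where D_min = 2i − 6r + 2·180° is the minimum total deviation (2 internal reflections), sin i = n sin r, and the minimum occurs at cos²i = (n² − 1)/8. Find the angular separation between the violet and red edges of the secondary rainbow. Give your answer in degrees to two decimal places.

At 425 nm (n = 1.341): cos²i = 0.09979 → i = 71.586°, r = 45.034°, D_min = 232.966°, rainbow angle = 52.966°.
At 672 nm (n = 1.332): cos²i = 0.09678 → i = 71.875°, r = 45.520°, D_min = 230.628°, rainbow angle = 50.628°.
Angular width = |52.966° − 50.628°| = 2.337°.

2.34°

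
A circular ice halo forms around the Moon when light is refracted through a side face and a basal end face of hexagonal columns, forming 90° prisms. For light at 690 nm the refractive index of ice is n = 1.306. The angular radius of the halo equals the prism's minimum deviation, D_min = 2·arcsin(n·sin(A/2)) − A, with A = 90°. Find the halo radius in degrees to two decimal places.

n·sin(A/2) = 1.306 × sin 45° = 1.306 × 0.7071 = 0.9235.
D_min = 2·arcsin(0.9235) − 90° = 2 × 67.440° − 90° = 44.881°.

44.88°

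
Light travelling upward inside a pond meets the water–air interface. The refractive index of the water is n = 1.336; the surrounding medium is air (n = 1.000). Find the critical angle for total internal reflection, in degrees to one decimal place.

48.5°

sin θ_c = n_air / n = 1.000 / 1.336 = 0.7485.
θ_c = arcsin(0.7485) = 48.46°.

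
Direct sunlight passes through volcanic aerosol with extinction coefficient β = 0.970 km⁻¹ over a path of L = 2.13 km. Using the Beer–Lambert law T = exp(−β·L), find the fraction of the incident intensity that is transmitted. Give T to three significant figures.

0.127

τ = β·L = 0.970 × 2.13 = 2.0661.
T = exp(−2.0661) = 0.1267.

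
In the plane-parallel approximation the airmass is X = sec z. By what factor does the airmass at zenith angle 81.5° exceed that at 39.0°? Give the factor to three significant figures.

X(81.5°)/X(39.0°) = sec 81.5° / sec 39.0° = cos 39.0° / cos 81.5° = 0.7771/0.1478 = 5.2578.

5.26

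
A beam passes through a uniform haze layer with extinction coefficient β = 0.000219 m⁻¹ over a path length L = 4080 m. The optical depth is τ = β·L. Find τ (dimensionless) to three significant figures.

0.894

τ = β·L = 0.000219 × 4080 = 0.8935.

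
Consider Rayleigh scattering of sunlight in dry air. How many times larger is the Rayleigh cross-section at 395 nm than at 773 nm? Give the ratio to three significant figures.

14.7

Rayleigh scattering ∝ λ⁻⁴, so the ratio of coefficients is the inverse fourth power of the wavelength ratio.
σ(395)/σ(773) = (773/395)⁴ = (1.9570)⁴ = 14.67.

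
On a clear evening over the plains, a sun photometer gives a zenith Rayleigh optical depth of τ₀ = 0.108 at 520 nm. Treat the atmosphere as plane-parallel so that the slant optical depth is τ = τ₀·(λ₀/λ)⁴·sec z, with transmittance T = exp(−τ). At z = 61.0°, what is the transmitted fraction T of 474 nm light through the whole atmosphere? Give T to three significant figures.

sec 61.0° = 2.0627.
τ = 0.108 × (520/474)⁴ × 2.0627 = 0.108 × 1.4484 × 2.0627 = 0.3227.
T = exp(−0.3227) = 0.7242.

0.724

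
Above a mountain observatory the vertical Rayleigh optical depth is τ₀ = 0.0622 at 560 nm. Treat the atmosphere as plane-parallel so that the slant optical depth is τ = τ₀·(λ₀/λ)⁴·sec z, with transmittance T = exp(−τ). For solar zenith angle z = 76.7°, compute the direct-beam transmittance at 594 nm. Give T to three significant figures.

0.808

sec 76.7° = 4.3469.
τ = 0.0622 × (560/594)⁴ × 4.3469 = 0.0622 × 0.7900 × 4.3469 = 0.2136.
T = exp(−0.2136) = 0.8077.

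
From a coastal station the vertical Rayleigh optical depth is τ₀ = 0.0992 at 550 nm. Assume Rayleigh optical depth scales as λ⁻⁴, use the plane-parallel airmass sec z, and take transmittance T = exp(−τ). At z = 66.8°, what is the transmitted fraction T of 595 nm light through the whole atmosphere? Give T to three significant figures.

sec 66.8° = 2.5384.
τ = 0.0992 × (550/595)⁴ × 2.5384 = 0.0992 × 0.7301 × 2.5384 = 0.1838.
T = exp(−0.1838) = 0.8321.

0.832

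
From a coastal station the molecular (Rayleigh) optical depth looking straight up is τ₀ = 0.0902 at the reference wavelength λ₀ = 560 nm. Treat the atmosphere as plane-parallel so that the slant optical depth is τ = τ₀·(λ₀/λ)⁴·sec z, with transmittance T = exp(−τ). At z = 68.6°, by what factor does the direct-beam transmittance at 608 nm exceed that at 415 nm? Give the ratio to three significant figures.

Airmass: sec 68.6° = 2.7407.
τ(608 nm) = 0.0902 × (560/608)⁴ × 2.7407 = 0.0902 × 0.7197 × 2.7407 = 0.1779.
τ(415 nm) = 0.0902 × (560/415)⁴ × 2.7407 = 0.0902 × 3.3156 × 2.7407 = 0.8196.
T(608)/T(415) = exp(τ_B − τ_A) = exp(0.6417) = 1.8998.

1.90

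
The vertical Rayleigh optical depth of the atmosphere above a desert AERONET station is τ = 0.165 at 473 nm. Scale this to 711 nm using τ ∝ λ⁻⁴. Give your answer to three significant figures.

0.0323

τ(711 nm) = τ(473 nm) × (473/711)⁴ = 0.165 × (0.6653)⁴ = 0.165 × 0.1959 = 0.0323.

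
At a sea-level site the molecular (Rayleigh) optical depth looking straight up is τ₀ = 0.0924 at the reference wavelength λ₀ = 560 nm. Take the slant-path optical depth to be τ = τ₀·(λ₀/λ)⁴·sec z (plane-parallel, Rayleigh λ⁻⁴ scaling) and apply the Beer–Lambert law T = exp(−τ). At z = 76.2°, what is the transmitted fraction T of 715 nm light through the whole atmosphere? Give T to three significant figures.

sec 76.2° = 4.1923.
τ = 0.0924 × (560/715)⁴ × 4.1923 = 0.0924 × 0.3763 × 4.1923 = 0.1458.
T = exp(−0.1458) = 0.8644.

0.864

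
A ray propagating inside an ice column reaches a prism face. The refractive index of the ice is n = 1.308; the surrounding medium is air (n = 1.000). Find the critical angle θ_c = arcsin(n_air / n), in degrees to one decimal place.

49.9°

sin θ_c = n_air / n = 1.000 / 1.308 = 0.7645.
θ_c = arcsin(0.7645) = 49.86°.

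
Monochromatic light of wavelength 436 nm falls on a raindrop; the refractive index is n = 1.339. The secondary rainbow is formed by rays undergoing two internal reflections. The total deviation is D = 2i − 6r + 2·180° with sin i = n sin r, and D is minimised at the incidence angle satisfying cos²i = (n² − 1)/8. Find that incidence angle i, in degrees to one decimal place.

cos²i = (1.339² − 1)/8 = (1.79292 − 1)/8 = 0.09912.
cos i = 0.31483, so i = 71.650°.

71.6°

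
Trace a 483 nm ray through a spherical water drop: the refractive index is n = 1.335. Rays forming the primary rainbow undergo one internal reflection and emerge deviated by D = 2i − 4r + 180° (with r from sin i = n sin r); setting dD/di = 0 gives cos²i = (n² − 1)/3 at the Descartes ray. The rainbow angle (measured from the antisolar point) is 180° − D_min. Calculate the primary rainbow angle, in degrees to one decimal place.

41.8°

cos²i = (1.78222 − 1)/3 = 0.26074; i = arccos(0.51063) = 59.294°.
sin r = sin 59.294°/1.335 = 0.64405; r = 40.094°.
D_min = 2·59.294° − 4·40.094° + 180° = 138.212°.
Rainbow angle = 180° − D_min = 41.788°.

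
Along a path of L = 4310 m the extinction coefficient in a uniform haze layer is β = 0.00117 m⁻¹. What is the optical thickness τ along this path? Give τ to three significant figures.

5.04

τ = β·L = 0.00117 × 4310 = 5.0427.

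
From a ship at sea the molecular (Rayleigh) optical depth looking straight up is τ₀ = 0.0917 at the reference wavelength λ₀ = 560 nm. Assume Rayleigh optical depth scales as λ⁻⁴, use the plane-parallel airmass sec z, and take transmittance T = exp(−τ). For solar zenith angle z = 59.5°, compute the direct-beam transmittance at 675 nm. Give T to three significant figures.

sec 59.5° = 1.9703.
τ = 0.0917 × (560/675)⁴ × 1.9703 = 0.0917 × 0.4737 × 1.9703 = 0.0856.
T = exp(−0.0856) = 0.9180.

0.918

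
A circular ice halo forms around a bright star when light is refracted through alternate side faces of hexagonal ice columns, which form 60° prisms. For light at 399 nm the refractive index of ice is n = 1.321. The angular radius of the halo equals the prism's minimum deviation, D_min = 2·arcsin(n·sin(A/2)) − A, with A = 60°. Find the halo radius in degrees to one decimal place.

n·sin(A/2) = 1.321 × sin 30° = 1.321 × 0.5000 = 0.6605.
D_min = 2·arcsin(0.6605) − 60° = 2 × 41.338° − 60° = 22.676°.

22.7°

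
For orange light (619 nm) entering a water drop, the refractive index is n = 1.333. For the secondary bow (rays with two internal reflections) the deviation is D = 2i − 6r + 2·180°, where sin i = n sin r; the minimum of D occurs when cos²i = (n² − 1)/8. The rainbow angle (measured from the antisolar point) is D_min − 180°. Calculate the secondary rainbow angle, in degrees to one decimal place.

50.9°

cos²i = (1.77689 − 1)/8 = 0.09711; i = arccos(0.31163) = 71.843°.
sin r = sin 71.843°/1.333 = 0.71283; r = 45.466°.
D_min = 2·71.843° − 6·45.466° + 360° = 230.891°.
Rainbow angle = D_min − 180° = 50.891°.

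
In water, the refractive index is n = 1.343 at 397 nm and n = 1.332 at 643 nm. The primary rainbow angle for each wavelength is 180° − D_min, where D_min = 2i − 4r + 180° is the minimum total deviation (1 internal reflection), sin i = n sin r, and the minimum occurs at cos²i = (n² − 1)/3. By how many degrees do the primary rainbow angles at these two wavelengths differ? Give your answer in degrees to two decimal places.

At 397 nm (n = 1.343): cos²i = 0.26788 → i = 58.830°, r = 39.577°, D_min = 139.354°, rainbow angle = 40.646°.
At 643 nm (n = 1.332): cos²i = 0.25807 → i = 59.469°, r = 40.290°, D_min = 137.776°, rainbow angle = 42.224°.
Angular width = |40.646° − 42.224°| = 1.578°.

1.58°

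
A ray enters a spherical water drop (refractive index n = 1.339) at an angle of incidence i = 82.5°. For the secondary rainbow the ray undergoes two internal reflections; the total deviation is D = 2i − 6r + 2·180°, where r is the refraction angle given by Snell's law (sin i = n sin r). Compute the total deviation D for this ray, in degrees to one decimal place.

sin r = sin 82.5° / 1.339 = 0.9914/1.339 = 0.7404; r = 47.77°.
D = 2·82.5° − 6·47.77° + 2·180° = 165.00° − 286.61° + 360° = 238.39°.

238.4°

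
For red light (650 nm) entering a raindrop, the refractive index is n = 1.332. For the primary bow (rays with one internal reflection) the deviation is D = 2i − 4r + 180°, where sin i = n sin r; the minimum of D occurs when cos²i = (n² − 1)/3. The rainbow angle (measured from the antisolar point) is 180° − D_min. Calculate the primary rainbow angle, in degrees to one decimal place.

42.2°

cos²i = (1.77422 − 1)/3 = 0.25807; i = arccos(0.50801) = 59.469°.
sin r = sin 59.469°/1.332 = 0.64666; r = 40.290°.
D_min = 2·59.469° − 4·40.290° + 180° = 137.776°.
Rainbow angle = 180° − D_min = 42.224°.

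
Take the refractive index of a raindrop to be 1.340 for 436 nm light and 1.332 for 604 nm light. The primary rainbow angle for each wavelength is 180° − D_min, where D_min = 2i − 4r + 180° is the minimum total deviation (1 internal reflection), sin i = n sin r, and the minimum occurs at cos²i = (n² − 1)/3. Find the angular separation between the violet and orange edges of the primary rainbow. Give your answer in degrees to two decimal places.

1.15°

At 436 nm (n = 1.340): cos²i = 0.26520 → i = 59.004°, r = 39.770°, D_min = 138.929°, rainbow angle = 41.071°.
At 604 nm (n = 1.332): cos²i = 0.25807 → i = 59.469°, r = 40.290°, D_min = 137.776°, rainbow angle = 42.224°.
Angular width = |41.071° − 42.224°| = 1.153°.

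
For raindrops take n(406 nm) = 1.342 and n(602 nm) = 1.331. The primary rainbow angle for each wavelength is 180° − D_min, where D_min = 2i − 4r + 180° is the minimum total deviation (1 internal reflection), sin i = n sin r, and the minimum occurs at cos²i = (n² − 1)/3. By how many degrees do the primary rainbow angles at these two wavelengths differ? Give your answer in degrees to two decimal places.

At 406 nm (n = 1.342): cos²i = 0.26699 → i = 58.888°, r = 39.641°, D_min = 139.213°, rainbow angle = 40.787°.
At 602 nm (n = 1.331): cos²i = 0.25719 → i = 59.527°, r = 40.356°, D_min = 137.630°, rainbow angle = 42.370°.
Angular width = |40.787° − 42.370°| = 1.583°.

1.58°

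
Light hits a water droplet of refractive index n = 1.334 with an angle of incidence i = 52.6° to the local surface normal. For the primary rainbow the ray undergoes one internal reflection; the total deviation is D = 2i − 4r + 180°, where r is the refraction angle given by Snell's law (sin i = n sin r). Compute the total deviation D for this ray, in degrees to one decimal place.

sin r = sin 52.6° / 1.334 = 0.7944/1.334 = 0.5955; r = 36.55°.
D = 2·52.6° − 4·36.55° + 180° = 105.20° − 146.20° + 180° = 139.00°.

139.0°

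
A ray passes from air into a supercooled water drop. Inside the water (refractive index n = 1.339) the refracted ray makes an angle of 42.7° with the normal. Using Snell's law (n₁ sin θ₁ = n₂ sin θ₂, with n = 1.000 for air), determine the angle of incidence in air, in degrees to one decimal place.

65.2°

Snell: sin θ_i = n · sin θ_r = 1.339 × sin 42.7° = 1.339 × 0.6782 = 0.9081.
θ_i = arcsin(0.9081) = 65.24°.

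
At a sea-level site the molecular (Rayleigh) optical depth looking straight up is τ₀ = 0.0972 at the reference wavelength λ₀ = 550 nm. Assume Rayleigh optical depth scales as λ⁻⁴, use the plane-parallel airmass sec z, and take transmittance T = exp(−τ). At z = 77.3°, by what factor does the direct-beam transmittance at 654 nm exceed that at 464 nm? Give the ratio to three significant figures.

Airmass: sec 77.3° = 4.5486.
τ(654 nm) = 0.0972 × (550/654)⁴ × 4.5486 = 0.0972 × 0.5002 × 4.5486 = 0.2212.
τ(464 nm) = 0.0972 × (550/464)⁴ × 4.5486 = 0.0972 × 1.9741 × 4.5486 = 0.8728.
T(654)/T(464) = exp(τ_B − τ_A) = exp(0.6517) = 1.9187.

1.92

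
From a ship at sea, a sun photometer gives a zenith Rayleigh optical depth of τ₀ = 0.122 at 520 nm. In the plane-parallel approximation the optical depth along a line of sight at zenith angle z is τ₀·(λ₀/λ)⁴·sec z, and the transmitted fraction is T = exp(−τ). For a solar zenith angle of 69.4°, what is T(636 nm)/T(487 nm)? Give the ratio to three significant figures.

Airmass: sec 69.4° = 2.8422.
τ(636 nm) = 0.122 × (520/636)⁴ × 2.8422 = 0.122 × 0.4469 × 2.8422 = 0.1550.
τ(487 nm) = 0.122 × (520/487)⁴ × 2.8422 = 0.122 × 1.2999 × 2.8422 = 0.4507.
T(636)/T(487) = exp(τ_B − τ_A) = exp(0.2958) = 1.3442.

1.34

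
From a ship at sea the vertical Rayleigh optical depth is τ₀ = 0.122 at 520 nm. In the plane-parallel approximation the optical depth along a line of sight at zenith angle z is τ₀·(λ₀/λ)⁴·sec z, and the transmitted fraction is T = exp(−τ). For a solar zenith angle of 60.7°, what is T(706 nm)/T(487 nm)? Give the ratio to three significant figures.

Airmass: sec 60.7° = 2.0434.
τ(706 nm) = 0.122 × (520/706)⁴ × 2.0434 = 0.122 × 0.2943 × 2.0434 = 0.0734.
τ(487 nm) = 0.122 × (520/487)⁴ × 2.0434 = 0.122 × 1.2999 × 2.0434 = 0.3240.
T(706)/T(487) = exp(τ_B − τ_A) = exp(0.2507) = 1.2849.

1.28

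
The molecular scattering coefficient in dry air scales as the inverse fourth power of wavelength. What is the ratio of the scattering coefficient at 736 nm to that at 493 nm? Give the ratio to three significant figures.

Rayleigh scattering ∝ λ⁻⁴, so the ratio of coefficients is the inverse fourth power of the wavelength ratio.
σ(736)/σ(493) = (493/736)⁴ = (0.6698)⁴ = 0.2013.

0.201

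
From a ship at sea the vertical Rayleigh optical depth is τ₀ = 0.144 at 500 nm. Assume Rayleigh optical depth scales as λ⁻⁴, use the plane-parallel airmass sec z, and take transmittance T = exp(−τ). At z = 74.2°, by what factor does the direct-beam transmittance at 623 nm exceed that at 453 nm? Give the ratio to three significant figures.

Airmass: sec 74.2° = 3.6727.
τ(623 nm) = 0.144 × (500/623)⁴ × 3.6727 = 0.144 × 0.4149 × 3.6727 = 0.2194.
τ(453 nm) = 0.144 × (500/453)⁴ × 3.6727 = 0.144 × 1.4842 × 3.6727 = 0.7849.
T(623)/T(453) = exp(τ_B − τ_A) = exp(0.5655) = 1.7604.

1.76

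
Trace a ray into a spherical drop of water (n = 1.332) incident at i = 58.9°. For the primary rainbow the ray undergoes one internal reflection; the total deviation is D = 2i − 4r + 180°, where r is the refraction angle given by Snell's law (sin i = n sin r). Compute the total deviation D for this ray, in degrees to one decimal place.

137.8°

sin r = sin 58.9° / 1.332 = 0.8563/1.332 = 0.6428; r = 40.00°.
D = 2·58.9° − 4·40.00° + 180° = 117.80° − 160.02° + 180° = 137.78°.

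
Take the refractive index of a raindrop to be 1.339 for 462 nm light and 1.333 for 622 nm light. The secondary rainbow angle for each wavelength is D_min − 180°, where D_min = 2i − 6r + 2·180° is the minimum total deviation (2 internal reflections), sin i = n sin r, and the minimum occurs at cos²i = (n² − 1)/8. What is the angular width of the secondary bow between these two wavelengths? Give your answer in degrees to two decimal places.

1.56°

At 462 nm (n = 1.339): cos²i = 0.09912 → i = 71.650°, r = 45.141°, D_min = 232.451°, rainbow angle = 52.451°.
At 622 nm (n = 1.333): cos²i = 0.09711 → i = 71.843°, r = 45.466°, D_min = 230.891°, rainbow angle = 50.891°.
Angular width = |52.451° − 50.891°| = 1.560°.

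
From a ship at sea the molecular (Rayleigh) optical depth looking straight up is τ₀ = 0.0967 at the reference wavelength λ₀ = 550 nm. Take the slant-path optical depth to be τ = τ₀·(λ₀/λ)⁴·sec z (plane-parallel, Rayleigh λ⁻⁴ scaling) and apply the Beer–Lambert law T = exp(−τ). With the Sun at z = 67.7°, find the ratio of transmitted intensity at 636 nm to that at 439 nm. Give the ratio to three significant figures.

Airmass: sec 67.7° = 2.6354.
τ(636 nm) = 0.0967 × (550/636)⁴ × 2.6354 = 0.0967 × 0.5593 × 2.6354 = 0.1425.
τ(439 nm) = 0.0967 × (550/439)⁴ × 2.6354 = 0.0967 × 2.4637 × 2.6354 = 0.6279.
T(636)/T(439) = exp(τ_B − τ_A) = exp(0.4853) = 1.6247.

1.62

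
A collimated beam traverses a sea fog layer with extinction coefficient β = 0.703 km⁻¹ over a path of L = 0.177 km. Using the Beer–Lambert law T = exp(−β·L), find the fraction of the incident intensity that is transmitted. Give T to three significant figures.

0.883

τ = β·L = 0.703 × 0.177 = 0.1244.
T = exp(−0.1244) = 0.8830.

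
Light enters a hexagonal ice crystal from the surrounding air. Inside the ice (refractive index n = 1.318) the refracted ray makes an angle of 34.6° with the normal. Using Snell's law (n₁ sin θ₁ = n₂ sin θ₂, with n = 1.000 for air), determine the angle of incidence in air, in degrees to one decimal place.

48.5°

Snell: sin θ_i = n · sin θ_r = 1.318 × sin 34.6° = 1.318 × 0.5678 = 0.7484.
θ_i = arcsin(0.7484) = 48.45°.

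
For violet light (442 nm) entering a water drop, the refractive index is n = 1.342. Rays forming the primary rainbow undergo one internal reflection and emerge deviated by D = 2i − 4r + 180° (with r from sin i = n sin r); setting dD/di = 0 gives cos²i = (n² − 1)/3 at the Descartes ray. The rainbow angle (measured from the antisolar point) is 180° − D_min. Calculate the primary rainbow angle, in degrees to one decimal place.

40.8°

cos²i = (1.80096 − 1)/3 = 0.26699; i = arccos(0.51671) = 58.888°.
sin r = sin 58.888°/1.342 = 0.63797; r = 39.641°.
D_min = 2·58.888° − 4·39.641° + 180° = 139.213°.
Rainbow angle = 180° − D_min = 40.787°.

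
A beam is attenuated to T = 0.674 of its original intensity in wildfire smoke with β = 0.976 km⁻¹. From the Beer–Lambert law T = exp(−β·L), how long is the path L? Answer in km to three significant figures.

0.404 km

Beer–Lambert: T = exp(−βL) ⇒ L = −ln(T)/β = −ln(0.674)/0.976 = 0.3945/0.976 = 0.4042 km.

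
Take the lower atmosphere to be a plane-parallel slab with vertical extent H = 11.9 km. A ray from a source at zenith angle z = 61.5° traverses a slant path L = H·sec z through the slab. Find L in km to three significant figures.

sec z = 1/cos 61.5° = 2.0957.
L = 11.9 × 2.0957 = 24.939 km.

24.9 km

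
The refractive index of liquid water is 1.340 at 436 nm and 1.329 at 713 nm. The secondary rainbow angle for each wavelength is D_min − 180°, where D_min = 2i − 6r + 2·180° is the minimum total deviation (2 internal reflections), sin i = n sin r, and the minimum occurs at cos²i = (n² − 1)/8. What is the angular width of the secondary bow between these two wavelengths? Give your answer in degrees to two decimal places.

2.87°

At 436 nm (n = 1.340): cos²i = 0.09945 → i = 71.618°, r = 45.088°, D_min = 232.709°, rainbow angle = 52.709°.
At 713 nm (n = 1.329): cos²i = 0.09578 → i = 71.972°, r = 45.685°, D_min = 229.837°, rainbow angle = 49.837°.
Angular width = |52.709° − 49.837°| = 2.872°.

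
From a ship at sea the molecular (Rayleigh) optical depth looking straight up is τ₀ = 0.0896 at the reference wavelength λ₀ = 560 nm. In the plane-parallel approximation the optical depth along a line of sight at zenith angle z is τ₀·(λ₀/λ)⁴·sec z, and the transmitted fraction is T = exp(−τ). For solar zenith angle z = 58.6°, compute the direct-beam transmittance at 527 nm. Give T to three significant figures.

sec 58.6° = 1.9194.
τ = 0.0896 × (560/527)⁴ × 1.9194 = 0.0896 × 1.2750 × 1.9194 = 0.2193.
T = exp(−0.2193) = 0.8031.

0.803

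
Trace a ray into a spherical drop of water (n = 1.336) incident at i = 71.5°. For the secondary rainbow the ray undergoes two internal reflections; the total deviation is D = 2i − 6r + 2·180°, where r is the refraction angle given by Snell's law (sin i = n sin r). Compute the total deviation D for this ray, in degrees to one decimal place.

231.7°

sin r = sin 71.5° / 1.336 = 0.9483/1.336 = 0.7098; r = 45.22°.
D = 2·71.5° − 6·45.22° + 2·180° = 143.00° − 271.32° + 360° = 231.68°.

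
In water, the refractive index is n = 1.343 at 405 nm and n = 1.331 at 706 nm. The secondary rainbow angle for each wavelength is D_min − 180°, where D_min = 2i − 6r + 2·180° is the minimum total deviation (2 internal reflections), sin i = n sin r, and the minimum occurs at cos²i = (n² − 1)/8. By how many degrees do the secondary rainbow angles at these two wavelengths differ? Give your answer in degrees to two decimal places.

At 405 nm (n = 1.343): cos²i = 0.10046 → i = 71.522°, r = 44.928°, D_min = 233.478°, rainbow angle = 53.478°.
At 706 nm (n = 1.331): cos²i = 0.09645 → i = 71.907°, r = 45.575°, D_min = 230.365°, rainbow angle = 50.365°.
Angular width = |53.478° − 50.365°| = 3.113°.

3.11°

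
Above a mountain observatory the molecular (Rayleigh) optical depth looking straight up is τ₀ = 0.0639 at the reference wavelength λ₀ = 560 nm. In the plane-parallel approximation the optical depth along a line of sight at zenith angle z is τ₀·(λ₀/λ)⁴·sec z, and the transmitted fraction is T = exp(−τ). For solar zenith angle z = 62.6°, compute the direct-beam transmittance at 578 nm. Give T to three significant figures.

sec 62.6° = 2.1730.
τ = 0.0639 × (560/578)⁴ × 2.1730 = 0.0639 × 0.8811 × 2.1730 = 0.1223.
T = exp(−0.1223) = 0.8848.

0.885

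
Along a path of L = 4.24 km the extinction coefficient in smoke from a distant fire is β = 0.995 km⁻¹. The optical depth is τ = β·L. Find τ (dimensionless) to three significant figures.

4.22

τ = β·L = 0.995 × 4.24 = 4.2188.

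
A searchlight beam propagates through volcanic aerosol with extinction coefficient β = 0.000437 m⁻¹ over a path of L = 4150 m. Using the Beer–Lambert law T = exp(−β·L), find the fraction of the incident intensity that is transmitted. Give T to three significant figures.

0.163

τ = β·L = 0.000437 × 4150 = 1.8135.
T = exp(−1.8135) = 0.1631.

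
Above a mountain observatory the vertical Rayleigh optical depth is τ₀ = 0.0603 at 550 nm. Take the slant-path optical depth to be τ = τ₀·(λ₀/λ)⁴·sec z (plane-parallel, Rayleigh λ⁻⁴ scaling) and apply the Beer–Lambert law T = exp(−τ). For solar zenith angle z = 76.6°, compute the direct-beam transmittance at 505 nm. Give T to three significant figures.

0.693

sec 76.6° = 4.3150.
τ = 0.0603 × (550/505)⁴ × 4.3150 = 0.0603 × 1.4070 × 4.3150 = 0.3661.
T = exp(−0.3661) = 0.6934.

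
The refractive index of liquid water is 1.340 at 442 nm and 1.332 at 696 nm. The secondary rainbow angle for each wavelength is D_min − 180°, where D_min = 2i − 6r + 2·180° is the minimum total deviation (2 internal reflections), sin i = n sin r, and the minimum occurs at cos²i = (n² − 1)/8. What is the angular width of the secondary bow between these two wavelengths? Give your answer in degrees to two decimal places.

2.08°

At 442 nm (n = 1.340): cos²i = 0.09945 → i = 71.618°, r = 45.088°, D_min = 232.709°, rainbow angle = 52.709°.
At 696 nm (n = 1.332): cos²i = 0.09678 → i = 71.875°, r = 45.520°, D_min = 230.628°, rainbow angle = 50.628°.
Angular width = |52.709° − 50.628°| = 2.080°.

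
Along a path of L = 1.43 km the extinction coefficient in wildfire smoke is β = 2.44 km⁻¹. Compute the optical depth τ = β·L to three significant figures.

3.49

τ = β·L = 2.44 × 1.43 = 3.4892.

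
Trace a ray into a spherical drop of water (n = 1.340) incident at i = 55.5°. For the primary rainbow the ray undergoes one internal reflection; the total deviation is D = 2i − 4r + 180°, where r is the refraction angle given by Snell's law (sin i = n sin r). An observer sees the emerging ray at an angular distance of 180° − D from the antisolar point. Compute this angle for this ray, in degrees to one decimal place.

sin r = sin 55.5° / 1.340 = 0.8241/1.340 = 0.6150; r = 37.95°.
D = 2·55.5° − 4·37.95° + 180° = 111.00° − 151.81° + 180° = 139.19°.
Angle from antisolar point = 180° − D = 40.81°.

40.8°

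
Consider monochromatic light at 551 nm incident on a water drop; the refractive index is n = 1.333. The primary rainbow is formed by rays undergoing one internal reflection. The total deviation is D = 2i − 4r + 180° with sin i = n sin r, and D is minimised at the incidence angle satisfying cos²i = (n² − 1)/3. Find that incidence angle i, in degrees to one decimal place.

59.4°

cos²i = (1.333² − 1)/3 = (1.77689 − 1)/3 = 0.25896.
cos i = 0.50888, so i = 59.410°.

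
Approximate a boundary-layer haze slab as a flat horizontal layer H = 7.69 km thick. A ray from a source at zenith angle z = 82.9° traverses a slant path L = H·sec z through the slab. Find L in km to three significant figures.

62.2 km

sec z = 1/cos 82.9° = 8.0905.
L = 7.69 × 8.0905 = 62.216 km.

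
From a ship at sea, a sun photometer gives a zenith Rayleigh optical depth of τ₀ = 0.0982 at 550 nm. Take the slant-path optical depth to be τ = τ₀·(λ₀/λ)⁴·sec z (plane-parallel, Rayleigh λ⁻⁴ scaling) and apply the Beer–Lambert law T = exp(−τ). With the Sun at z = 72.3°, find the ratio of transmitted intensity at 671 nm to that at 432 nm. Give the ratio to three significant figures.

2.02

Airmass: sec 72.3° = 3.2891.
τ(671 nm) = 0.0982 × (550/671)⁴ × 3.2891 = 0.0982 × 0.4514 × 3.2891 = 0.1458.
τ(432 nm) = 0.0982 × (550/432)⁴ × 3.2891 = 0.0982 × 2.6273 × 3.2891 = 0.8486.
T(671)/T(432) = exp(τ_B − τ_A) = exp(0.7028) = 2.0194.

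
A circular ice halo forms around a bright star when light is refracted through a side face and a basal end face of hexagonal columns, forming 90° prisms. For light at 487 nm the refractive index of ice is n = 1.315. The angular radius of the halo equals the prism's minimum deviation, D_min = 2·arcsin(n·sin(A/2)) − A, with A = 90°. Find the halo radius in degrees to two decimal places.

n·sin(A/2) = 1.315 × sin 45° = 1.315 × 0.7071 = 0.9298.
D_min = 2·arcsin(0.9298) − 90° = 2 × 68.411° − 90° = 46.821°.

46.82°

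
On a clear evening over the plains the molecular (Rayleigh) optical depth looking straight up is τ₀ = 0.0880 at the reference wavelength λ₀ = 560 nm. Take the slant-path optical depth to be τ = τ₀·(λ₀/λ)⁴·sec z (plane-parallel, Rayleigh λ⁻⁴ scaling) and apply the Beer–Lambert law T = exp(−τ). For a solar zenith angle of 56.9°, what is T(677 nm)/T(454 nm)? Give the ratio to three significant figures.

Airmass: sec 56.9° = 1.8312.
τ(677 nm) = 0.0880 × (560/677)⁴ × 1.8312 = 0.0880 × 0.4682 × 1.8312 = 0.0754.
τ(454 nm) = 0.0880 × (560/454)⁴ × 1.8312 = 0.0880 × 2.3149 × 1.8312 = 0.3730.
T(677)/T(454) = exp(τ_B − τ_A) = exp(0.2976) = 1.3466.

1.35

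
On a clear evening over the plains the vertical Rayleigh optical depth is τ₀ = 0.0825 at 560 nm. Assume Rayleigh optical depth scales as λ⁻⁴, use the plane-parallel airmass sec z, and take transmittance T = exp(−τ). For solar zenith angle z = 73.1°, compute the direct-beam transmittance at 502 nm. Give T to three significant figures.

sec 73.1° = 3.4399.
τ = 0.0825 × (560/502)⁴ × 3.4399 = 0.0825 × 1.5486 × 3.4399 = 0.4395.
T = exp(−0.4395) = 0.6444.

0.644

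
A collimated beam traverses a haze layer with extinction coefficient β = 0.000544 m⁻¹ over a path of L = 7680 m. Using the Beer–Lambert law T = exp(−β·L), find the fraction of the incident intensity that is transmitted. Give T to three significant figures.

τ = β·L = 0.000544 × 7680 = 4.1779.
T = exp(−4.1779) = 0.0153.

0.0153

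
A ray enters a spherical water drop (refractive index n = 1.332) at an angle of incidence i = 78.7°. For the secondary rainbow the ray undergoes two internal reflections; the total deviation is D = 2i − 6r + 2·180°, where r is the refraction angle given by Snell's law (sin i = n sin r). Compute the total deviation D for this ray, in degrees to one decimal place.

sin r = sin 78.7° / 1.332 = 0.9806/1.332 = 0.7362; r = 47.41°.
D = 2·78.7° − 6·47.41° + 2·180° = 157.40° − 284.45° + 360° = 232.95°.

232.9°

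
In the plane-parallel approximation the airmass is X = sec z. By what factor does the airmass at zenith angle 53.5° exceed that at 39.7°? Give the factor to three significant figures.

1.29

X(53.5°)/X(39.7°) = sec 53.5° / sec 39.7° = cos 39.7° / cos 53.5° = 0.7694/0.5948 = 1.2935.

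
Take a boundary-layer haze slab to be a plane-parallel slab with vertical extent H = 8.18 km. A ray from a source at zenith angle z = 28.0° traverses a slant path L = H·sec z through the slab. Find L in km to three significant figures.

sec z = 1/cos 28.0° = 1.1326.
L = 8.18 × 1.1326 = 9.264 km.

9.26 km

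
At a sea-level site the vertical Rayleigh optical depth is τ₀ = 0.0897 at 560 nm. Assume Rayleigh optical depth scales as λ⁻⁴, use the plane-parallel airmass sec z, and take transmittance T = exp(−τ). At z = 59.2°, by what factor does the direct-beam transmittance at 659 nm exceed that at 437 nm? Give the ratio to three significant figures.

1.46

Airmass: sec 59.2° = 1.9530.
τ(659 nm) = 0.0897 × (560/659)⁴ × 1.9530 = 0.0897 × 0.5214 × 1.9530 = 0.0913.
τ(437 nm) = 0.0897 × (560/437)⁴ × 1.9530 = 0.0897 × 2.6967 × 1.9530 = 0.4724.
T(659)/T(437) = exp(τ_B − τ_A) = exp(0.3811) = 1.4638.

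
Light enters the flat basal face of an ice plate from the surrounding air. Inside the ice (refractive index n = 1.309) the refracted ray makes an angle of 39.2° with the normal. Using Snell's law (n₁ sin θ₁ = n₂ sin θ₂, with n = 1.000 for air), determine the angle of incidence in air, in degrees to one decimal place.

55.8°

Snell: sin θ_i = n · sin θ_r = 1.309 × sin 39.2° = 1.309 × 0.6320 = 0.8273.
θ_i = arcsin(0.8273) = 55.83°.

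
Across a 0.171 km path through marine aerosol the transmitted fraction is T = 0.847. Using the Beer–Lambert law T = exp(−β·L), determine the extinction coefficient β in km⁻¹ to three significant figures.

Beer–Lambert: T = exp(−βL) ⇒ β = −ln(T)/L = −ln(0.847)/0.171 = 0.1661/0.171 = 0.9711 km⁻¹.

0.971 km⁻¹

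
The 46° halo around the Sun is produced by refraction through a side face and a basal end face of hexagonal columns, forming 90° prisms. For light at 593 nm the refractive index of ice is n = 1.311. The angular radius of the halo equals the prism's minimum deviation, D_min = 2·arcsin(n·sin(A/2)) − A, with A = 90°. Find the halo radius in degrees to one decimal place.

n·sin(A/2) = 1.311 × sin 45° = 1.311 × 0.7071 = 0.9270.
D_min = 2·arcsin(0.9270) − 90° = 2 × 67.974° − 90° = 45.949°.

45.9°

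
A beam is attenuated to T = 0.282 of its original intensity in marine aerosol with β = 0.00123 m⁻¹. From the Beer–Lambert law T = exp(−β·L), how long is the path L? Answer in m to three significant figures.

1030 m

Beer–Lambert: T = exp(−βL) ⇒ L = −ln(T)/β = −ln(0.282)/0.00123 = 1.2658/0.00123 = 1029 m.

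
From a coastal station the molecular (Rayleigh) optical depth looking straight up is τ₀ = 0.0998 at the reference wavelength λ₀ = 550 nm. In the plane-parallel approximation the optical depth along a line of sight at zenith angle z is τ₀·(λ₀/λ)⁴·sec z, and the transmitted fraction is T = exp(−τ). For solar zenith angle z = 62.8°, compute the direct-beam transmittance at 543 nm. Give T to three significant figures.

0.795

sec 62.8° = 2.1877.
τ = 0.0998 × (550/543)⁴ × 2.1877 = 0.0998 × 1.0526 × 2.1877 = 0.2298.
T = exp(−0.2298) = 0.7947.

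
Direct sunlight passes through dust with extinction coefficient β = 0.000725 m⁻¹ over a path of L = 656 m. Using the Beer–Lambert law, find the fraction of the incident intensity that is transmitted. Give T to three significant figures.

0.622

τ = β·L = 0.000725 × 656 = 0.4756.
T = exp(−0.4756) = 0.6215.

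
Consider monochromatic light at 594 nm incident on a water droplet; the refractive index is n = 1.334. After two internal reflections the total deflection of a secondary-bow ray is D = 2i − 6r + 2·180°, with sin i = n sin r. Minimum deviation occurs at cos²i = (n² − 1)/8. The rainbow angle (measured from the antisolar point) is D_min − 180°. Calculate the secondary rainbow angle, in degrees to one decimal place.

cos²i = (1.77956 − 1)/8 = 0.09744; i = arccos(0.31216) = 71.810°.
sin r = sin 71.810°/1.334 = 0.71217; r = 45.411°.
D_min = 2·71.810° − 6·45.411° + 360° = 231.153°.
Rainbow angle = D_min − 180° = 51.153°.

51.2°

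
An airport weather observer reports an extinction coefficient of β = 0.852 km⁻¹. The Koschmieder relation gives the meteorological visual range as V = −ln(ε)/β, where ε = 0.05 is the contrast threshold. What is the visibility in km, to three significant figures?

V = −ln(0.05) / 0.852 = 2.996 / 0.852 = 3.5161 km.

3.52 km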